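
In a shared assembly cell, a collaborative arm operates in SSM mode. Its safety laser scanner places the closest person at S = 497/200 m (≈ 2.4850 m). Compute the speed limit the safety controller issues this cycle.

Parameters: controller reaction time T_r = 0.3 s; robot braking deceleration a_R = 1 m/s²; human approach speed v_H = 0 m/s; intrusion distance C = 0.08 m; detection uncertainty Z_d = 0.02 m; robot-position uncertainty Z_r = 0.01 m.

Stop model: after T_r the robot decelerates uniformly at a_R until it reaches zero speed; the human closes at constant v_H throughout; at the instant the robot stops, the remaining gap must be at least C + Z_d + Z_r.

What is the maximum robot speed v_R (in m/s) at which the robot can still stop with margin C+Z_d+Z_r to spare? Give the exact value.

v_R_max = 19/10 m/s = 1.9000 m/s

collect terms ⇒ (1/2)·v_R² + (3/10)·v_R + (-19/8) = 0
  disc = (3/10)² − 4·(1/2)·(-19/8) = 121/25 ; √disc = 11/5
  v_R = (−(3/10) + 11/5) / (2·(1/2)) = 19/10 m/s
check:
stop time T_s = (19/10)/1 = 1.9000 s
robot covers v_R·T_r = 1.9000·0.3000 = 0.5700 m before braking
braking distance = 1.9000²/(2·1.0000) = 1.8050 m
human over T_r+T_s: 0.0000·(0.3000+1.9000) = 0.0000 m
residual clearance needed = 0.0800+0.0200+0.0100 = 0.1100 m
sum ≈ 0.5700+1.8050+0.0000+0.1100 ≈ 2.4850 m = S ✓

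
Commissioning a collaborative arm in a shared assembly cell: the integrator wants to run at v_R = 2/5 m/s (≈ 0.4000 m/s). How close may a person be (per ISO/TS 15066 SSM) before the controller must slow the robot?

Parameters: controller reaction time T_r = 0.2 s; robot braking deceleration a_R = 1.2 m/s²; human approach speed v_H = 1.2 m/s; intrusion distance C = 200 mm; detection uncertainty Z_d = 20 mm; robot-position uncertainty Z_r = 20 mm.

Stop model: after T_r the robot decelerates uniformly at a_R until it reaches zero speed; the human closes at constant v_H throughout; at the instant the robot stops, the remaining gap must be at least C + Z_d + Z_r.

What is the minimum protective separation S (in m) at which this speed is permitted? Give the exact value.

S_min = 77/75 m = 1.0267 m

stop time T_s = (2/5)/(6/5) = 0.3333 s
robot in T_r: 0.4000·0.2000 = 0.0800 m
braking distance = 0.4000²/(2·1.2000) = 0.0667 m
person approaches 1.2000·(0.2000+0.3333) = 0.6400 m
residual clearance needed = 0.2000+0.0200+0.0200 = 0.2400 m
S_min ≈ 0.0800+0.0667+0.6400+0.2400  ⇒  S_min = 77/75 m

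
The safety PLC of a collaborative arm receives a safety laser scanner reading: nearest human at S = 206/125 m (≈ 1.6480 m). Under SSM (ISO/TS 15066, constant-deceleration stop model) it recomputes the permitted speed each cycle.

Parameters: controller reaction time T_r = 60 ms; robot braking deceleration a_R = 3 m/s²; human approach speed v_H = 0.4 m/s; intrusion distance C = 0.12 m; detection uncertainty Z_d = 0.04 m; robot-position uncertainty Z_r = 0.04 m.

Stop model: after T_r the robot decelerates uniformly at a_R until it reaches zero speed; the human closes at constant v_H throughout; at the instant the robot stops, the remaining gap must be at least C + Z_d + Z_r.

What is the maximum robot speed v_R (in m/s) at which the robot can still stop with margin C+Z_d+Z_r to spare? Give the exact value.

v_R_max = 12/5 m/s = 2.4000 m/s

at the boundary: (1/6)·v² + (29/150)·v + (-178/125) = 0
  disc = (29/150)² − 4·(1/6)·(-178/125) = 22201/22500 ; √disc = 149/150
  v_R = (−(29/150) + 149/150) / (2·(1/6)) = 12/5 m/s
check:
braking lasts T_s = (12/5)/3 = 0.8000 s
robot in T_r: 2.4000·0.0600 = 0.1440 m
robot under decel: 2.4000²/(2·3.0000) = 0.9600 m
human over T_r+T_s: 0.4000·(0.0600+0.8000) = 0.3440 m
residual clearance needed = 0.1200+0.0400+0.0400 = 0.2000 m
sum ≈ 0.1440+0.9600+0.3440+0.2000 ≈ 1.6480 m = S ✓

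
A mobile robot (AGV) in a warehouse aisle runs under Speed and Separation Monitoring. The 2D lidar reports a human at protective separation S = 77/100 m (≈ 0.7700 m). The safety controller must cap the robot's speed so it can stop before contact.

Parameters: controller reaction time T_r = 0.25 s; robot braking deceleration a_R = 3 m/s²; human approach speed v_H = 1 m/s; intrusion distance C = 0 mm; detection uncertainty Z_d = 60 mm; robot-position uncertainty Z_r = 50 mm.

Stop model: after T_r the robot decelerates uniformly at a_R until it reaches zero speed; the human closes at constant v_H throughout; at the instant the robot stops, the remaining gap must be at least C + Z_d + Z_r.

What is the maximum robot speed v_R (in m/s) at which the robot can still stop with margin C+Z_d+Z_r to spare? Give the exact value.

at the boundary: (1/6)·v² + (7/12)·v + (-41/100) = 0
  disc = (7/12)² − 4·(1/6)·(-41/100) = 2209/3600 ; √disc = 47/60
  v_R = (−(7/12) + 47/60) / (2·(1/6)) = 3/5 m/s
check:
T_s = v_R/a_R = (3/5)/3 = 0.2000 s
reaction-phase robot travel = 0.6000·0.2500 = 0.1500 m
robot under decel: 0.6000²/(2·3.0000) = 0.0600 m
human over T_r+T_s: 1.0000·(0.2500+0.2000) = 0.4500 m
residual clearance needed = 0.0000+0.0600+0.0500 = 0.1100 m
sum ≈ 0.1500+0.0600+0.4500+0.1100 ≈ 0.7700 m = S ✓

v_R_max = 3/5 m/s = 0.6000 m/s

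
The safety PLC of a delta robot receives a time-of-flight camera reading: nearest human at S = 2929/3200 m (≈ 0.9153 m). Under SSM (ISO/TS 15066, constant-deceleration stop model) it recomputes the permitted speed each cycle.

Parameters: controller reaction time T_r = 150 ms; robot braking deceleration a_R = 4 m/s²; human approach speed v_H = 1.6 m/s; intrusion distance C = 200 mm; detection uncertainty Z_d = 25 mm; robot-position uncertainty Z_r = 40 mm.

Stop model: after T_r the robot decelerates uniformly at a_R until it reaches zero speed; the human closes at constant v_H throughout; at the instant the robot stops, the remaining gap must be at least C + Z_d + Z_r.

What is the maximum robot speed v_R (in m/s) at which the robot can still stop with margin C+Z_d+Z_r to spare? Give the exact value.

quadratic (1/8)·v² + (11/20)·v + (-1313/3200) = 0
  disc = (11/20)² − 4·(1/8)·(-1313/3200) = 3249/6400 ; √disc = 57/80
  v_R = (−(11/20) + 57/80) / (2·(1/8)) = 13/20 m/s
check:
braking lasts T_s = (13/20)/4 = 0.1625 s
robot covers v_R·T_r = 0.6500·0.1500 = 0.0975 m before braking
braking distance = 0.6500²/(2·4.0000) = 0.0528 m
human over T_r+T_s: 1.6000·(0.1500+0.1625) = 0.5000 m
residual clearance needed = 0.2000+0.0250+0.0400 = 0.2650 m
sum ≈ 0.0975+0.0528+0.5000+0.2650 ≈ 0.9153 m = S ✓

v_R_max = 13/20 m/s = 0.6500 m/s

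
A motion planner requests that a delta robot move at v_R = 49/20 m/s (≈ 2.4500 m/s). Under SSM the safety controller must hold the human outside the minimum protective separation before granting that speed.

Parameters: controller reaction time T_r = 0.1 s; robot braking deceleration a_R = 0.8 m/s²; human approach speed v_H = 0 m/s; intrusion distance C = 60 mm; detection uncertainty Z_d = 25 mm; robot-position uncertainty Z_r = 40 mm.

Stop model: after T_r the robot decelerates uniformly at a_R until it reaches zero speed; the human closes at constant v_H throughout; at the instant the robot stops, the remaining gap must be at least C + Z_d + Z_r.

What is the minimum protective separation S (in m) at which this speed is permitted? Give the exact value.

stop time T_s = (49/20)/(4/5) = 3.0625 s
robot covers v_R·T_r = 2.4500·0.1000 = 0.2450 m before braking
braking distance = 2.4500²/(2·0.8000) = 3.7516 m
human closes 0.0000·3.1625 = 0.0000 m
residual clearance needed = 0.0600+0.0250+0.0400 = 0.1250 m
S_min ≈ 0.2450+3.7516+0.0000+0.1250  ⇒  S_min = 13189/3200 m

S_min = 13189/3200 m = 4.1216 m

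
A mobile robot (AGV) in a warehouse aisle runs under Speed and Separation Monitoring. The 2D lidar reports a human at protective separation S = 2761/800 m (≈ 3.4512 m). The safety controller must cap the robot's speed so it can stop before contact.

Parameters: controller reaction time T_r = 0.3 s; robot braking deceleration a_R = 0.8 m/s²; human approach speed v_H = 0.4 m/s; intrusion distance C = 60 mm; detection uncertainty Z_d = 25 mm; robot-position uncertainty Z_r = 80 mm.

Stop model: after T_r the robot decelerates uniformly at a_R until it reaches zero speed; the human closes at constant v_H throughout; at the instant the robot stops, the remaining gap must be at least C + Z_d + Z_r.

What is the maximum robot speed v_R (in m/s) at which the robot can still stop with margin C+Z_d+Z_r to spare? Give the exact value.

v_R_max = 17/10 m/s = 1.7000 m/s

at the boundary: (5/8)·v² + (4/5)·v + (-2533/800) = 0
  disc = (4/5)² − 4·(5/8)·(-2533/800) = 13689/1600 ; √disc = 117/40
  v_R = (−(4/5) + 117/40) / (2·(5/8)) = 17/10 m/s
check:
stop time T_s = (17/10)/(4/5) = 2.1250 s
reaction-phase robot travel = 1.7000·0.3000 = 0.5100 m
braking distance = 1.7000²/(2·0.8000) = 1.8062 m
human over T_r+T_s: 0.4000·(0.3000+2.1250) = 0.9700 m
residual clearance needed = 0.0600+0.0250+0.0800 = 0.1650 m
sum ≈ 0.5100+1.8062+0.9700+0.1650 ≈ 3.4512 m = S ✓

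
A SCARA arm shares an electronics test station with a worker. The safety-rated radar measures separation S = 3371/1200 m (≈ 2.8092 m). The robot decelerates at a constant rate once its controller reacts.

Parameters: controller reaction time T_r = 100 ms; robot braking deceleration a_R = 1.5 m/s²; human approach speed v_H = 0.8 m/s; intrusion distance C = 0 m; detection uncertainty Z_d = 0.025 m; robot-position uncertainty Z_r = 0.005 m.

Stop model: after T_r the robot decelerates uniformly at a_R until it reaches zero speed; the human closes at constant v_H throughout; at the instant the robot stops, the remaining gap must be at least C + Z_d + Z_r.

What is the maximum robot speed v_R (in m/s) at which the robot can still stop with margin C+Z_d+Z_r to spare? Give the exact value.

v_R_max = 41/20 m/s = 2.0500 m/s

quadratic (1/3)·v² + (19/30)·v + (-3239/1200) = 0
  disc = (19/30)² − 4·(1/3)·(-3239/1200) = 4 ; √disc = 2
  v_R = (−(19/30) + 2) / (2·(1/3)) = 41/20 m/s
check:
T_s = v_R/a_R = (41/20)/(3/2) = 1.3667 s
reaction-phase robot travel = 2.0500·0.1000 = 0.2050 m
robot covers 2.0500·1.3667 − ½·1.5000·1.3667² = 1.4008 m while stopping
human over T_r+T_s: 0.8000·(0.1000+1.3667) = 1.1733 m
C+Z_d+Z_r = 0.0000+0.0250+0.0050 = 0.0300 m
sum ≈ 0.2050+1.4008+1.1733+0.0300 ≈ 2.8092 m = S ✓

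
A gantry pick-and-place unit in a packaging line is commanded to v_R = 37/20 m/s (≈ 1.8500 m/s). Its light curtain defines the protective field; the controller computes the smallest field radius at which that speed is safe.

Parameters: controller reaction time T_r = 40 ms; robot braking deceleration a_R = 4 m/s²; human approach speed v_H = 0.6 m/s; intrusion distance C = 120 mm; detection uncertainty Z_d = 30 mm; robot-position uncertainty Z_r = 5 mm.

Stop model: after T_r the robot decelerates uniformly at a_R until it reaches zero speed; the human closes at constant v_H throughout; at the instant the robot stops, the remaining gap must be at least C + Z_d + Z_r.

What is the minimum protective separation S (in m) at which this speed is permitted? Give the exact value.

S_min = 15333/16000 m = 0.9583 m

stop time T_s = (37/20)/4 = 0.4625 s
robot covers v_R·T_r = 1.8500·0.0400 = 0.0740 m before braking
robot covers 1.8500·0.4625 − ½·4.0000·0.4625² = 0.4278 m while stopping
human closes 0.6000·0.5025 = 0.3015 m
margins: 0.1200+0.0300+0.0050 = 0.1550 m
S_min ≈ 0.0740+0.4278+0.3015+0.1550  ⇒  S_min = 15333/16000 m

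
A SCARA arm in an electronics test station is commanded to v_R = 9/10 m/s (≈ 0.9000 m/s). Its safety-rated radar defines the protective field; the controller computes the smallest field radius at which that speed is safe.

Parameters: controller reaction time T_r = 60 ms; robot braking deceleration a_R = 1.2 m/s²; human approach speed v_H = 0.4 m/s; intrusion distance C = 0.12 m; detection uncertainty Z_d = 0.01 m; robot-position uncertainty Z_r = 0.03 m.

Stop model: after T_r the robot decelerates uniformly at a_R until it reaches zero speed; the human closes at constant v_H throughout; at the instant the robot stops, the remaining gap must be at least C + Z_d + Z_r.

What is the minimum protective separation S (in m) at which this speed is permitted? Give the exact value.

stop time T_s = (9/10)/(6/5) = 0.7500 s
robot in T_r: 0.9000·0.0600 = 0.0540 m
robot under decel: 0.9000²/(2·1.2000) = 0.3375 m
human closes 0.4000·0.8100 = 0.3240 m
C+Z_d+Z_r = 0.1200+0.0100+0.0300 = 0.1600 m
S_min ≈ 0.0540+0.3375+0.3240+0.1600  ⇒  S_min = 1751/2000 m

S_min = 1751/2000 m = 0.8755 m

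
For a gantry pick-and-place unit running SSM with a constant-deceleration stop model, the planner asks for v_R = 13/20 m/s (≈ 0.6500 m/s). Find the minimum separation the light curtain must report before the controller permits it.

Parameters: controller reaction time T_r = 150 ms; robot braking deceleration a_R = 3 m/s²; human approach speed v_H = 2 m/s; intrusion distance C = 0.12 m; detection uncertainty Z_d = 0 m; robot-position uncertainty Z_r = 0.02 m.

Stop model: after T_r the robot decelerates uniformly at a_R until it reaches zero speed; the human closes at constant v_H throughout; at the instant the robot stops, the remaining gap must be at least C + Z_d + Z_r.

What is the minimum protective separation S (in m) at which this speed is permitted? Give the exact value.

S_min = 833/800 m = 1.0413 m

T_s = v_R/a_R = (13/20)/3 = 0.2167 s
robot in T_r: 0.6500·0.1500 = 0.0975 m
robot under decel: 0.6500²/(2·3.0000) = 0.0704 m
human closes 2.0000·0.3667 = 0.7333 m
margins: 0.1200+0.0000+0.0200 = 0.1400 m
S_min ≈ 0.0975+0.0704+0.7333+0.1400  ⇒  S_min = 833/800 m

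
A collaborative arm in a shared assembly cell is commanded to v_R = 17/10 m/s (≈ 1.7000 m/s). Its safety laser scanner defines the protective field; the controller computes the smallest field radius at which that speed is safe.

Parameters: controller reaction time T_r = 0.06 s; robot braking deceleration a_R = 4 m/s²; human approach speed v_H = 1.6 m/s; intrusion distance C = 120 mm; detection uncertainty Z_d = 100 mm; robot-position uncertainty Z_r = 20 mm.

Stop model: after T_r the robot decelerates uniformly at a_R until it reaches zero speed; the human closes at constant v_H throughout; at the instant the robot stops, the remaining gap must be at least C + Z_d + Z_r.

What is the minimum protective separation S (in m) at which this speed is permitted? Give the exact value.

braking lasts T_s = (17/10)/4 = 0.4250 s
robot covers v_R·T_r = 1.7000·0.0600 = 0.1020 m before braking
braking distance = 1.7000²/(2·4.0000) = 0.3613 m
human closes 1.6000·0.4850 = 0.7760 m
margins: 0.1200+0.1000+0.0200 = 0.2400 m
S_min ≈ 0.1020+0.3613+0.7760+0.2400  ⇒  S_min = 5917/4000 m

S_min = 5917/4000 m = 1.4792 m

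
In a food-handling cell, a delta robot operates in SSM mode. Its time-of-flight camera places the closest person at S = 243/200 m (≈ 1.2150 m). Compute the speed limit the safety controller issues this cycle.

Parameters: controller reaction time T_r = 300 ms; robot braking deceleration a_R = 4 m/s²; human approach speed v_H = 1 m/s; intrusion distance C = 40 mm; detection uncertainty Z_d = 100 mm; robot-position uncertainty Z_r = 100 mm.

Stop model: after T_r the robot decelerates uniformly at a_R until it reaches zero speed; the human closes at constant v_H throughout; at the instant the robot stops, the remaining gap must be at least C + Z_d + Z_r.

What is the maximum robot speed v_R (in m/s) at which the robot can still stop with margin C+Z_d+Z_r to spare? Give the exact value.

v_R_max = 1 m/s = 1.0000 m/s

quadratic (1/8)·v² + (11/20)·v + (-27/40) = 0
  disc = (11/20)² − 4·(1/8)·(-27/40) = 16/25 ; √disc = 4/5
  v_R = (−(11/20) + 4/5) / (2·(1/8)) = 1 m/s
check:
T_s = v_R/a_R = 1/4 = 0.2500 s
robot covers v_R·T_r = 1.0000·0.3000 = 0.3000 m before braking
robot covers 1.0000·0.2500 − ½·4.0000·0.2500² = 0.1250 m while stopping
human over T_r+T_s: 1.0000·(0.3000+0.2500) = 0.5500 m
margins: 0.0400+0.1000+0.1000 = 0.2400 m
sum ≈ 0.3000+0.1250+0.5500+0.2400 ≈ 1.2150 m = S ✓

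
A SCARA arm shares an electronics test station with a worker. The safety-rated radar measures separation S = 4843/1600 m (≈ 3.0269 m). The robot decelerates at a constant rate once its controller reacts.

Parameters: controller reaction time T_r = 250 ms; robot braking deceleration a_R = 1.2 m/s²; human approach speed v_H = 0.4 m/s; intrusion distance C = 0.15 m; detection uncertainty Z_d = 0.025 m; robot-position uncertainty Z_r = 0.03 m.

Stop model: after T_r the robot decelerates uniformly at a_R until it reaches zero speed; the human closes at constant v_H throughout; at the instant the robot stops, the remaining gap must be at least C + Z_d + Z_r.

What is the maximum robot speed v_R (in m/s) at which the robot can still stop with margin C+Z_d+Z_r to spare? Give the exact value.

v_R_max = 39/20 m/s = 1.9500 m/s

at the boundary: (5/12)·v² + (7/12)·v + (-871/320) = 0
  disc = (7/12)² − 4·(5/12)·(-871/320) = 2809/576 ; √disc = 53/24
  v_R = (−(7/12) + 53/24) / (2·(5/12)) = 39/20 m/s
check:
braking lasts T_s = (39/20)/(6/5) = 1.6250 s
robot covers v_R·T_r = 1.9500·0.2500 = 0.4875 m before braking
robot covers 1.9500·1.6250 − ½·1.2000·1.6250² = 1.5844 m while stopping
human over T_r+T_s: 0.4000·(0.2500+1.6250) = 0.7500 m
margins: 0.1500+0.0250+0.0300 = 0.2050 m
sum ≈ 0.4875+1.5844+0.7500+0.2050 ≈ 3.0269 m = S ✓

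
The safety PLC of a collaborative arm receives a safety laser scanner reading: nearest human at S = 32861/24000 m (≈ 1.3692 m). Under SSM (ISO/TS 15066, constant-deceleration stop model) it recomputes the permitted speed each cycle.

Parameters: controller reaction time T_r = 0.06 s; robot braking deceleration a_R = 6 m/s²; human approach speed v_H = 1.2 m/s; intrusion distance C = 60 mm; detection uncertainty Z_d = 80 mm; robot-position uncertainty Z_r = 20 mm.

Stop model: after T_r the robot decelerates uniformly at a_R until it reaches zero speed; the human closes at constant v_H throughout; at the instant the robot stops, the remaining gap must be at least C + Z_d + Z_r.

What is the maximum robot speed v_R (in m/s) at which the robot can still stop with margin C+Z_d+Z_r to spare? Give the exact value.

v_R_max = 49/20 m/s = 2.4500 m/s

collect terms ⇒ (1/12)·v_R² + (13/50)·v_R + (-27293/24000) = 0
  disc = (13/50)² − 4·(1/12)·(-27293/24000) = 160801/360000 ; √disc = 401/600
  v_R = (−(13/50) + 401/600) / (2·(1/12)) = 49/20 m/s
check:
braking lasts T_s = (49/20)/6 = 0.4083 s
robot in T_r: 2.4500·0.0600 = 0.1470 m
braking distance = 2.4500²/(2·6.0000) = 0.5002 m
person approaches 1.2000·(0.0600+0.4083) = 0.5620 m
margins: 0.0600+0.0800+0.0200 = 0.1600 m
sum ≈ 0.1470+0.5002+0.5620+0.1600 ≈ 1.3692 m = S ✓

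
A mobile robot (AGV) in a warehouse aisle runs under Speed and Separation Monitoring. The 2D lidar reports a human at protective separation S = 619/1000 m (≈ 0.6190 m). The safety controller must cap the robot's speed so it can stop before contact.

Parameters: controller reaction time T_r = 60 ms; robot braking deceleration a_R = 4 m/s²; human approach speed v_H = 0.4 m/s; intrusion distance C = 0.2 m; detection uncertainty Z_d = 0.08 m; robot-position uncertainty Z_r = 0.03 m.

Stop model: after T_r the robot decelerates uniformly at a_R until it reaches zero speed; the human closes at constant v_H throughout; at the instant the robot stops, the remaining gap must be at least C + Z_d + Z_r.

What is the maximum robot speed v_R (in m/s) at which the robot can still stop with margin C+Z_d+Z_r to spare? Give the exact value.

at the boundary: (1/8)·v² + (4/25)·v + (-57/200) = 0
  disc = (4/25)² − 4·(1/8)·(-57/200) = 1681/10000 ; √disc = 41/100
  v_R = (−(4/25) + 41/100) / (2·(1/8)) = 1 m/s
check:
T_s = v_R/a_R = 1/4 = 0.2500 s
robot covers v_R·T_r = 1.0000·0.0600 = 0.0600 m before braking
robot under decel: 1.0000²/(2·4.0000) = 0.1250 m
person approaches 0.4000·(0.0600+0.2500) = 0.1240 m
margins: 0.2000+0.0800+0.0300 = 0.3100 m
sum ≈ 0.0600+0.1250+0.1240+0.3100 ≈ 0.6190 m = S ✓

v_R_max = 1 m/s = 1.0000 m/s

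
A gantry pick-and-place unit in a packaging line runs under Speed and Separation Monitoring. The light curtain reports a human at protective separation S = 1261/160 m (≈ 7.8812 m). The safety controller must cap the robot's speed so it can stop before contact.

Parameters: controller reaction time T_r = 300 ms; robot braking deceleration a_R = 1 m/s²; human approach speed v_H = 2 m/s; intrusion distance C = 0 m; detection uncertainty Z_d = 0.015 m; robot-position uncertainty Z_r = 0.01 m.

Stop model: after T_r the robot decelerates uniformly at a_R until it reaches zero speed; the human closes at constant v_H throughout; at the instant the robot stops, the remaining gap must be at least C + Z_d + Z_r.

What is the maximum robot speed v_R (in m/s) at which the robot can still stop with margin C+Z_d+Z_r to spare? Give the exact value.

quadratic (1/2)·v² + (23/10)·v + (-1161/160) = 0
  disc = (23/10)² − 4·(1/2)·(-1161/160) = 7921/400 ; √disc = 89/20
  v_R = (−(23/10) + 89/20) / (2·(1/2)) = 43/20 m/s
check:
T_s = v_R/a_R = (43/20)/1 = 2.1500 s
robot covers v_R·T_r = 2.1500·0.3000 = 0.6450 m before braking
robot under decel: 2.1500²/(2·1.0000) = 2.3112 m
human over T_r+T_s: 2.0000·(0.3000+2.1500) = 4.9000 m
C+Z_d+Z_r = 0.0000+0.0150+0.0100 = 0.0250 m
sum ≈ 0.6450+2.3112+4.9000+0.0250 ≈ 7.8812 m = S ✓

v_R_max = 43/20 m/s = 2.1500 m/s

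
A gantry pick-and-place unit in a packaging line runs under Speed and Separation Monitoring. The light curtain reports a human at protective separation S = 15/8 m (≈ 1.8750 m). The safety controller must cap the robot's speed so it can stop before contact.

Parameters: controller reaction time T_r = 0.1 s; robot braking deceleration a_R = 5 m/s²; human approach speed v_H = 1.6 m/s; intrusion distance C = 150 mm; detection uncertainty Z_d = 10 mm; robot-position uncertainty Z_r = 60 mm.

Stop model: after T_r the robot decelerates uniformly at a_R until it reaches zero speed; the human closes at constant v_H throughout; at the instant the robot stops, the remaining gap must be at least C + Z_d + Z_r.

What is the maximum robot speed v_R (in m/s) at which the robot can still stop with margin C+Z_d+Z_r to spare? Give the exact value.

at the boundary: (1/10)·v² + (21/50)·v + (-299/200) = 0
  disc = (21/50)² − 4·(1/10)·(-299/200) = 484/625 ; √disc = 22/25
  v_R = (−(21/50) + 22/25) / (2·(1/10)) = 23/10 m/s
check:
T_s = v_R/a_R = (23/10)/5 = 0.4600 s
reaction-phase robot travel = 2.3000·0.1000 = 0.2300 m
robot under decel: 2.3000²/(2·5.0000) = 0.5290 m
person approaches 1.6000·(0.1000+0.4600) = 0.8960 m
C+Z_d+Z_r = 0.1500+0.0100+0.0600 = 0.2200 m
sum ≈ 0.2300+0.5290+0.8960+0.2200 ≈ 1.8750 m = S ✓

v_R_max = 23/10 m/s = 2.3000 m/s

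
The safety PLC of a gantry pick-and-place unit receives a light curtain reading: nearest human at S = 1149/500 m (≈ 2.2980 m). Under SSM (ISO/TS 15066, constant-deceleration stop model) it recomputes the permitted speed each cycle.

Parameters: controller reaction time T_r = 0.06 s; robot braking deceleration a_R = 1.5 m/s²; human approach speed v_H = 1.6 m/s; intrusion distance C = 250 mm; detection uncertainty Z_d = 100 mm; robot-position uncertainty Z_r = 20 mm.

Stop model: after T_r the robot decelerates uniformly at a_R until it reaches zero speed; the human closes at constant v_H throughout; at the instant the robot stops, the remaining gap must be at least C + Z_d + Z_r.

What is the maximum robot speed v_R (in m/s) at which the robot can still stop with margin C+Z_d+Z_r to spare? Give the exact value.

collect terms ⇒ (1/3)·v_R² + (169/150)·v_R + (-229/125) = 0
  disc = (169/150)² − 4·(1/3)·(-229/125) = 83521/22500 ; √disc = 289/150
  v_R = (−(169/150) + 289/150) / (2·(1/3)) = 6/5 m/s
check:
braking lasts T_s = (6/5)/(3/2) = 0.8000 s
reaction-phase robot travel = 1.2000·0.0600 = 0.0720 m
braking distance = 1.2000²/(2·1.5000) = 0.4800 m
person approaches 1.6000·(0.0600+0.8000) = 1.3760 m
C+Z_d+Z_r = 0.2500+0.1000+0.0200 = 0.3700 m
sum ≈ 0.0720+0.4800+1.3760+0.3700 ≈ 2.2980 m = S ✓

v_R_max = 6/5 m/s = 1.2000 m/s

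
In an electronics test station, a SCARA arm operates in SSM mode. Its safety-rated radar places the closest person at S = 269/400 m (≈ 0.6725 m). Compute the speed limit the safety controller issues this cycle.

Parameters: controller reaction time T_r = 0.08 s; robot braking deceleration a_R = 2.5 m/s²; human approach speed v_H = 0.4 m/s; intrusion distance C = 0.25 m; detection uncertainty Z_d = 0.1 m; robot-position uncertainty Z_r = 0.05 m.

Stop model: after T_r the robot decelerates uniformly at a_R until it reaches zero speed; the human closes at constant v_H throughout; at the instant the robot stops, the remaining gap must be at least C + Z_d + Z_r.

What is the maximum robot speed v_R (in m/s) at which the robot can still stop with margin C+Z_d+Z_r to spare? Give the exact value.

v_R_max = 13/20 m/s = 0.6500 m/s

quadratic (1/5)·v² + (6/25)·v + (-481/2000) = 0
  disc = (6/25)² − 4·(1/5)·(-481/2000) = 1/4 ; √disc = 1/2
  v_R = (−(6/25) + 1/2) / (2·(1/5)) = 13/20 m/s
check:
T_s = v_R/a_R = (13/20)/(5/2) = 0.2600 s
reaction-phase robot travel = 0.6500·0.0800 = 0.0520 m
robot under decel: 0.6500²/(2·2.5000) = 0.0845 m
human over T_r+T_s: 0.4000·(0.0800+0.2600) = 0.1360 m
margins: 0.2500+0.1000+0.0500 = 0.4000 m
sum ≈ 0.0520+0.0845+0.1360+0.4000 ≈ 0.6725 m = S ✓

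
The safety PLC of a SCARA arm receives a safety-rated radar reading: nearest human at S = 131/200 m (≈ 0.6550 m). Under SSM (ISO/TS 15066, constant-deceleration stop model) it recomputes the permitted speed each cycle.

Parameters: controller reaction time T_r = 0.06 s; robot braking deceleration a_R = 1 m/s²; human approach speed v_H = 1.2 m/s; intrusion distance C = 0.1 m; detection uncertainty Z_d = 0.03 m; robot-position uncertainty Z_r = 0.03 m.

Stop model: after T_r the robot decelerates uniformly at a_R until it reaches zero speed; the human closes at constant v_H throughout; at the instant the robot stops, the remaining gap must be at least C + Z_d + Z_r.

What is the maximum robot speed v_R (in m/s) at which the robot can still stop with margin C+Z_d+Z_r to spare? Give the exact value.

v_R_max = 3/10 m/s = 0.3000 m/s

quadratic (1/2)·v² + (63/50)·v + (-423/1000) = 0
  disc = (63/50)² − 4·(1/2)·(-423/1000) = 1521/625 ; √disc = 39/25
  v_R = (−(63/50) + 39/25) / (2·(1/2)) = 3/10 m/s
check:
T_s = v_R/a_R = (3/10)/1 = 0.3000 s
reaction-phase robot travel = 0.3000·0.0600 = 0.0180 m
robot under decel: 0.3000²/(2·1.0000) = 0.0450 m
human over T_r+T_s: 1.2000·(0.0600+0.3000) = 0.4320 m
C+Z_d+Z_r = 0.1000+0.0300+0.0300 = 0.1600 m
sum ≈ 0.0180+0.0450+0.4320+0.1600 ≈ 0.6550 m = S ✓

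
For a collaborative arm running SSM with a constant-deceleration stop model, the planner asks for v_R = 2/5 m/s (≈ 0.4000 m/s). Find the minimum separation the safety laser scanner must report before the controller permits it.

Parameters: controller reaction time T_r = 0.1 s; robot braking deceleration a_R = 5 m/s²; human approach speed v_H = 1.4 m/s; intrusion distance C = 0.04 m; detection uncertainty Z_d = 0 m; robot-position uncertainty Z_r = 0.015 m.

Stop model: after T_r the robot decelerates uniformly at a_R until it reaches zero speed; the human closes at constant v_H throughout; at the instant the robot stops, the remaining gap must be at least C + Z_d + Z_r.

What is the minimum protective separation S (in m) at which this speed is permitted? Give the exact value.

braking lasts T_s = (2/5)/5 = 0.0800 s
reaction-phase robot travel = 0.4000·0.1000 = 0.0400 m
robot under decel: 0.4000²/(2·5.0000) = 0.0160 m
person approaches 1.4000·(0.1000+0.0800) = 0.2520 m
C+Z_d+Z_r = 0.0400+0.0000+0.0150 = 0.0550 m
S_min ≈ 0.0400+0.0160+0.2520+0.0550  ⇒  S_min = 363/1000 m

S_min = 363/1000 m = 0.3630 m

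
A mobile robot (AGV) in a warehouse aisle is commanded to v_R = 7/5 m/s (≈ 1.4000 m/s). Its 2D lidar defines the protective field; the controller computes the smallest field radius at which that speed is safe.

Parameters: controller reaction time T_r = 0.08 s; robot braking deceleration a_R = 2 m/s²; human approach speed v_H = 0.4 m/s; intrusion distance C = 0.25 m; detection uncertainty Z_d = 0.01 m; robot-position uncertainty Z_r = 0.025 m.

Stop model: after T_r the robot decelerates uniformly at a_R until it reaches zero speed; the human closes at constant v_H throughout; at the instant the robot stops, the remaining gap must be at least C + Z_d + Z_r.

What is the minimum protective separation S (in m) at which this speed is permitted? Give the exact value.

S_min = 1199/1000 m = 1.1990 m

stop time T_s = (7/5)/2 = 0.7000 s
robot covers v_R·T_r = 1.4000·0.0800 = 0.1120 m before braking
robot under decel: 1.4000²/(2·2.0000) = 0.4900 m
human closes 0.4000·0.7800 = 0.3120 m
margins: 0.2500+0.0100+0.0250 = 0.2850 m
S_min ≈ 0.1120+0.4900+0.3120+0.2850  ⇒  S_min = 1199/1000 m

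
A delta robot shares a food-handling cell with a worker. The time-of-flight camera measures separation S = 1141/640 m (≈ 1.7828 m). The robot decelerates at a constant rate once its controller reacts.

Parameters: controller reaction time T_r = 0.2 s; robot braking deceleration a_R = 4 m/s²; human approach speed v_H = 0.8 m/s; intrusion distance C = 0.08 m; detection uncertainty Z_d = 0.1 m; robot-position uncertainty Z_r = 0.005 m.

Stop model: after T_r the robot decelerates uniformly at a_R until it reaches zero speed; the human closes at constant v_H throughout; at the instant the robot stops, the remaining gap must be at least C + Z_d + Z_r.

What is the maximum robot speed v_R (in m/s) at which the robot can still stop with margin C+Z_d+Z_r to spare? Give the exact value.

collect terms ⇒ (1/8)·v_R² + (2/5)·v_R + (-4601/3200) = 0
  disc = (2/5)² − 4·(1/8)·(-4601/3200) = 225/256 ; √disc = 15/16
  v_R = (−(2/5) + 15/16) / (2·(1/8)) = 43/20 m/s
check:
braking lasts T_s = (43/20)/4 = 0.5375 s
reaction-phase robot travel = 2.1500·0.2000 = 0.4300 m
robot under decel: 2.1500²/(2·4.0000) = 0.5778 m
human over T_r+T_s: 0.8000·(0.2000+0.5375) = 0.5900 m
margins: 0.0800+0.1000+0.0050 = 0.1850 m
sum ≈ 0.4300+0.5778+0.5900+0.1850 ≈ 1.7828 m = S ✓

v_R_max = 43/20 m/s = 2.1500 m/s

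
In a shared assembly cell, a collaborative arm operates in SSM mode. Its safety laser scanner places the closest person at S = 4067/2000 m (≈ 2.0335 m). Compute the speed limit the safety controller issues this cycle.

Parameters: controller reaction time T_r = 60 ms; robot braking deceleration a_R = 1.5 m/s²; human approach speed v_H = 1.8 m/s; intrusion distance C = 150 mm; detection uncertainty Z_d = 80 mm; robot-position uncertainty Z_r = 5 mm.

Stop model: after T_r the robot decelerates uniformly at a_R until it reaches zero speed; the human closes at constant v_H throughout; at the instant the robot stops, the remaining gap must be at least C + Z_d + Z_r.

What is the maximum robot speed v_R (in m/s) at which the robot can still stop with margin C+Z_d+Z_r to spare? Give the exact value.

v_R_max = 21/20 m/s = 1.0500 m/s

quadratic (1/3)·v² + (63/50)·v + (-3381/2000) = 0
  disc = (63/50)² − 4·(1/3)·(-3381/2000) = 2401/625 ; √disc = 49/25
  v_R = (−(63/50) + 49/25) / (2·(1/3)) = 21/20 m/s
check:
T_s = v_R/a_R = (21/20)/(3/2) = 0.7000 s
robot covers v_R·T_r = 1.0500·0.0600 = 0.0630 m before braking
robot under decel: 1.0500²/(2·1.5000) = 0.3675 m
person approaches 1.8000·(0.0600+0.7000) = 1.3680 m
margins: 0.1500+0.0800+0.0050 = 0.2350 m
sum ≈ 0.0630+0.3675+1.3680+0.2350 ≈ 2.0335 m = S ✓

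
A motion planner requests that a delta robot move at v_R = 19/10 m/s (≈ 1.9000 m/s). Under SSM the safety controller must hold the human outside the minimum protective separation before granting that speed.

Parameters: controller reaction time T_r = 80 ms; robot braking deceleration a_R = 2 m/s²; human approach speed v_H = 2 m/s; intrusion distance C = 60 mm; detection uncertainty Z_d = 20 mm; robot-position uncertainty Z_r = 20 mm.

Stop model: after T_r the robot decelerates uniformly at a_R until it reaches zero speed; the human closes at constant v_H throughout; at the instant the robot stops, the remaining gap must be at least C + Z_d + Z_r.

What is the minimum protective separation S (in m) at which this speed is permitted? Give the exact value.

S_min = 6429/2000 m = 3.2145 m

braking lasts T_s = (19/10)/2 = 0.9500 s
robot in T_r: 1.9000·0.0800 = 0.1520 m
braking distance = 1.9000²/(2·2.0000) = 0.9025 m
person approaches 2.0000·(0.0800+0.9500) = 2.0600 m
residual clearance needed = 0.0600+0.0200+0.0200 = 0.1000 m
S_min ≈ 0.1520+0.9025+2.0600+0.1000  ⇒  S_min = 6429/2000 m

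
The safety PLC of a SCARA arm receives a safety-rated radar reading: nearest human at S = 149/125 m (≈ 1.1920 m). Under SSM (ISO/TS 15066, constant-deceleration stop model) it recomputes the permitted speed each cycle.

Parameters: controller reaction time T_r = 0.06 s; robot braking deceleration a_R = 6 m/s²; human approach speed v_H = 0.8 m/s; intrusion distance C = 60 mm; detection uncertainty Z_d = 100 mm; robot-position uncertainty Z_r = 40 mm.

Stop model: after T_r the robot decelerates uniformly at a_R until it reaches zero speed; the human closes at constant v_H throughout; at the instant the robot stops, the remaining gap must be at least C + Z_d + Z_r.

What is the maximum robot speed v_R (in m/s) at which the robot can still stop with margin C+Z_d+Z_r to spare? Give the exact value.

quadratic (1/12)·v² + (29/150)·v + (-118/125) = 0
  disc = (29/150)² − 4·(1/12)·(-118/125) = 7921/22500 ; √disc = 89/150
  v_R = (−(29/150) + 89/150) / (2·(1/12)) = 12/5 m/s
check:
stop time T_s = (12/5)/6 = 0.4000 s
reaction-phase robot travel = 2.4000·0.0600 = 0.1440 m
braking distance = 2.4000²/(2·6.0000) = 0.4800 m
human closes 0.8000·0.4600 = 0.3680 m
residual clearance needed = 0.0600+0.1000+0.0400 = 0.2000 m
sum ≈ 0.1440+0.4800+0.3680+0.2000 ≈ 1.1920 m = S ✓

v_R_max = 12/5 m/s = 2.4000 m/s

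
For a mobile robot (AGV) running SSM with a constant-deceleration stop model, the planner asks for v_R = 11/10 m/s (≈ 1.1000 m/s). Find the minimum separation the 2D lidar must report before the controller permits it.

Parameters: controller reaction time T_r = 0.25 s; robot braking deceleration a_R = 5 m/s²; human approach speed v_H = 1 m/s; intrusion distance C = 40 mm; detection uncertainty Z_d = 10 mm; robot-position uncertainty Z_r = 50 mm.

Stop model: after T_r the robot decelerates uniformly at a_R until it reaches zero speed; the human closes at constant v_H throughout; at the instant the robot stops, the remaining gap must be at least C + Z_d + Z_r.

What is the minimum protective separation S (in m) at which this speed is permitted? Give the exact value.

braking lasts T_s = (11/10)/5 = 0.2200 s
robot in T_r: 1.1000·0.2500 = 0.2750 m
braking distance = 1.1000²/(2·5.0000) = 0.1210 m
person approaches 1.0000·(0.2500+0.2200) = 0.4700 m
margins: 0.0400+0.0100+0.0500 = 0.1000 m
S_min ≈ 0.2750+0.1210+0.4700+0.1000  ⇒  S_min = 483/500 m

S_min = 483/500 m = 0.9660 m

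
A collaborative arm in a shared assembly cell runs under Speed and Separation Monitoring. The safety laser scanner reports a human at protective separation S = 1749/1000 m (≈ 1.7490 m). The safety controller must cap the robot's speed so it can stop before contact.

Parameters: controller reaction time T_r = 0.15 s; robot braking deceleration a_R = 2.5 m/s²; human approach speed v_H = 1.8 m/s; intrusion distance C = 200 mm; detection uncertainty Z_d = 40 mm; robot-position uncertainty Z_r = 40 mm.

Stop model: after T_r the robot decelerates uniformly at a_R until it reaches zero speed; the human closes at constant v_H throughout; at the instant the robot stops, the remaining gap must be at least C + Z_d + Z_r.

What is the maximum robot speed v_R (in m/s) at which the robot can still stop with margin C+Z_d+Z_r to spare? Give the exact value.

v_R_max = 11/10 m/s = 1.1000 m/s

at the boundary: (1/5)·v² + (87/100)·v + (-1199/1000) = 0
  disc = (87/100)² − 4·(1/5)·(-1199/1000) = 17161/10000 ; √disc = 131/100
  v_R = (−(87/100) + 131/100) / (2·(1/5)) = 11/10 m/s
check:
T_s = v_R/a_R = (11/10)/(5/2) = 0.4400 s
robot covers v_R·T_r = 1.1000·0.1500 = 0.1650 m before braking
braking distance = 1.1000²/(2·2.5000) = 0.2420 m
human over T_r+T_s: 1.8000·(0.1500+0.4400) = 1.0620 m
residual clearance needed = 0.2000+0.0400+0.0400 = 0.2800 m
sum ≈ 0.1650+0.2420+1.0620+0.2800 ≈ 1.7490 m = S ✓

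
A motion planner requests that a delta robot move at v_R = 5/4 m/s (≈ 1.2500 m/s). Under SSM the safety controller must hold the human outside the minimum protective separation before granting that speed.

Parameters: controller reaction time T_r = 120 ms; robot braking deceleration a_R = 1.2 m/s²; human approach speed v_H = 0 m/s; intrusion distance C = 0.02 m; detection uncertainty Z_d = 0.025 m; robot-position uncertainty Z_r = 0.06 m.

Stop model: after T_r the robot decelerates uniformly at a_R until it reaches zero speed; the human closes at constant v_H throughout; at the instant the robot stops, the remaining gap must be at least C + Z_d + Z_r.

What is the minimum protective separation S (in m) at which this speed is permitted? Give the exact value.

stop time T_s = (5/4)/(6/5) = 1.0417 s
robot in T_r: 1.2500·0.1200 = 0.1500 m
braking distance = 1.2500²/(2·1.2000) = 0.6510 m
human closes 0.0000·1.1617 = 0.0000 m
C+Z_d+Z_r = 0.0200+0.0250+0.0600 = 0.1050 m
S_min ≈ 0.1500+0.6510+0.0000+0.1050  ⇒  S_min = 4349/4800 m

S_min = 4349/4800 m = 0.9060 m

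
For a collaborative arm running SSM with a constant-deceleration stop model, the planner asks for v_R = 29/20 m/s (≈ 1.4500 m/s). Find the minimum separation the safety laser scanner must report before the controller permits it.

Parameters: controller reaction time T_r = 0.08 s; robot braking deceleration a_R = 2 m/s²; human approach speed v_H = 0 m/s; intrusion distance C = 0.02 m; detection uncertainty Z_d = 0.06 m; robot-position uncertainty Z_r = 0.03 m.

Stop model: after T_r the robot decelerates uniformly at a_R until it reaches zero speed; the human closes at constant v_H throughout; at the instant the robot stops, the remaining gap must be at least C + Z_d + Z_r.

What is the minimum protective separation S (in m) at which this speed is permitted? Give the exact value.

S_min = 6013/8000 m = 0.7516 m

stop time T_s = (29/20)/2 = 0.7250 s
robot covers v_R·T_r = 1.4500·0.0800 = 0.1160 m before braking
robot under decel: 1.4500²/(2·2.0000) = 0.5256 m
person approaches 0.0000·(0.0800+0.7250) = 0.0000 m
residual clearance needed = 0.0200+0.0600+0.0300 = 0.1100 m
S_min ≈ 0.1160+0.5256+0.0000+0.1100  ⇒  S_min = 6013/8000 m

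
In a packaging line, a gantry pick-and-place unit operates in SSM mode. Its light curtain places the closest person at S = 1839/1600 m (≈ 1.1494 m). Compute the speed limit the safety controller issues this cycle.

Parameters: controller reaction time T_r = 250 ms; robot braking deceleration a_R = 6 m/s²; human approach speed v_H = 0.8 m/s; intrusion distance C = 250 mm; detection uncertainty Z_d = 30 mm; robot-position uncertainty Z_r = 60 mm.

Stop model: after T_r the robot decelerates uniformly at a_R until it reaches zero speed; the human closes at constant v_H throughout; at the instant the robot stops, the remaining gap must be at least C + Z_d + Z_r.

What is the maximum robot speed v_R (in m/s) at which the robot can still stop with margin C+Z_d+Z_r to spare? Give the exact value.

v_R_max = 5/4 m/s = 1.2500 m/s

at the boundary: (1/12)·v² + (23/60)·v + (-39/64) = 0
  disc = (23/60)² − 4·(1/12)·(-39/64) = 5041/14400 ; √disc = 71/120
  v_R = (−(23/60) + 71/120) / (2·(1/12)) = 5/4 m/s
check:
stop time T_s = (5/4)/6 = 0.2083 s
reaction-phase robot travel = 1.2500·0.2500 = 0.3125 m
robot under decel: 1.2500²/(2·6.0000) = 0.1302 m
human closes 0.8000·0.4583 = 0.3667 m
margins: 0.2500+0.0300+0.0600 = 0.3400 m
sum ≈ 0.3125+0.1302+0.3667+0.3400 ≈ 1.1494 m = S ✓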